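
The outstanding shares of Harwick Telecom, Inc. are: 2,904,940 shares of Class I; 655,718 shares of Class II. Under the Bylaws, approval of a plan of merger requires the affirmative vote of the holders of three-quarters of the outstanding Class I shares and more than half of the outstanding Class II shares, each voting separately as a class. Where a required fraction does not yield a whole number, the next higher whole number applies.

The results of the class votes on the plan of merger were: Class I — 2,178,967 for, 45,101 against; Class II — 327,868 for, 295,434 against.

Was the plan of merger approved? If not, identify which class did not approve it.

Approved — every class gave the required vote.

Class I: 3/4 of 2904940 = 2178705; 2,178,705 required, 2,178,967 in favor — approved.
Class II: a majority of 655718 is 327860; 327,860 required, 327,868 in favor — approved.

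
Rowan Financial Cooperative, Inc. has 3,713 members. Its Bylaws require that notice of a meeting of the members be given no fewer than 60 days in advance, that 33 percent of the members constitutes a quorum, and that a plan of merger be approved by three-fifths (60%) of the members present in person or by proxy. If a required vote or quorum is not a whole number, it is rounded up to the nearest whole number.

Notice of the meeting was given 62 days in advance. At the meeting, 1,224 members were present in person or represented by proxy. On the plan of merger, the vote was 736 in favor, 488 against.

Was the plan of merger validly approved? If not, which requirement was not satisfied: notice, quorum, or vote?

Notice: 62 days given; 60 required. Satisfied.
Quorum: 33% of 3,713 = 1,225.29, rounded up to 1,226; 1,224 present. Not satisfied.
Vote: requires three-fifths of those present (1,224); 3/5 of 1224 = 734.40, rounded up to 735, so 735 needed; 736 in favor. Satisfied.

Invalid — quorum requirement not satisfied.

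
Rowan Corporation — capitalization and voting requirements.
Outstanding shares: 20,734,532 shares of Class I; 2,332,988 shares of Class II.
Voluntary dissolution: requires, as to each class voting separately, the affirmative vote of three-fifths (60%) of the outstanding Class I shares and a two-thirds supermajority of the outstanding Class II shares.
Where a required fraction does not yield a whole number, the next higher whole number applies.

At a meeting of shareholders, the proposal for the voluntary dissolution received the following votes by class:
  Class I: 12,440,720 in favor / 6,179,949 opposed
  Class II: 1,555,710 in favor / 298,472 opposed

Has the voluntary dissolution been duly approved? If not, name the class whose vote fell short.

Class I: 3/5 of 20734532 = 12440719.20, rounded up to 12440720; 12,440,720 required, 12,440,720 in favor — approved.
Class II: 2/3 of 2332988 = 1555325.33, rounded up to 1555326; 1,555,326 required, 1,555,710 in favor — approved.

Approved — every class gave the required vote.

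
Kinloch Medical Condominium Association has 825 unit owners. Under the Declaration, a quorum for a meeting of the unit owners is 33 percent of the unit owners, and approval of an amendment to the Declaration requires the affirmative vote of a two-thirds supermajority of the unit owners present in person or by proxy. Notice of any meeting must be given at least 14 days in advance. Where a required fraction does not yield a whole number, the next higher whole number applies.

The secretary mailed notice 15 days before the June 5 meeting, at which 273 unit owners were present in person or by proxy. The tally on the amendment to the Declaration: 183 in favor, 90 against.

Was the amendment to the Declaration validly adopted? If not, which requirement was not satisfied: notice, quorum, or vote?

Notice: 15 days given; 14 required. Satisfied.
Quorum: 33% of 825 = 272.25, rounded up to 273; 273 present. Satisfied.
Vote: requires two-thirds of those present (273); 2/3 of 273 = 182, so 182 needed; 183 in favor. Satisfied.

Valid — all requirements satisfied.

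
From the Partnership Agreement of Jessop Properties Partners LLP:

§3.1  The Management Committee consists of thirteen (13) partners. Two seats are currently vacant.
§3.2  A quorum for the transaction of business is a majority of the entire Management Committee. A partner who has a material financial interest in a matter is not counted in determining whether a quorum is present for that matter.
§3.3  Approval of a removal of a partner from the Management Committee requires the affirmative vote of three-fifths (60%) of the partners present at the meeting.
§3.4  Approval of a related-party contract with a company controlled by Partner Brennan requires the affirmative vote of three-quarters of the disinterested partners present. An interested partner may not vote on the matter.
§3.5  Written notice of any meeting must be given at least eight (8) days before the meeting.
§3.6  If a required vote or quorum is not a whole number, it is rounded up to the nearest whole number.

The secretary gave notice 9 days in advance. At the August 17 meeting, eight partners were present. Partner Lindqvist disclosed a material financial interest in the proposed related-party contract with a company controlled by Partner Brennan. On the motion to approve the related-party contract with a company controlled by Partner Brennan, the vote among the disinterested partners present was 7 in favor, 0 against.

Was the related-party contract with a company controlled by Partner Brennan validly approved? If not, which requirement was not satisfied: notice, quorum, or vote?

Notice: 9 days given; 8 required (9 ≥ 8). Satisfied.
Quorum: 8 present, but the 1 interested partner does not count, leaving 7. Quorum is 7. Satisfied.
Vote: the related-party contract with a company controlled by Partner Brennan requires three-fourths of the disinterested partners present (8 − 1 = 7). 3/4 of 7 = 5.25, rounded up to 6, so 6 affirmative votes are needed; 7 voted in favor. Satisfied.

Valid — all requirements satisfied.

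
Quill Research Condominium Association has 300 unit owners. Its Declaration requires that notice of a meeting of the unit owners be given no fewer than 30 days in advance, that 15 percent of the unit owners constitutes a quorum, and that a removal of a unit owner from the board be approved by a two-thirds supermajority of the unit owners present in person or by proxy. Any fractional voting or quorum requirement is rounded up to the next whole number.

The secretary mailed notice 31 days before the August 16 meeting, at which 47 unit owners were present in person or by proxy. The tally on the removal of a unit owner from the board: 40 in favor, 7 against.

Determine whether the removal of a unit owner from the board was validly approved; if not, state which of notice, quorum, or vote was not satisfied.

Valid — all requirements satisfied.

Notice: 31 days given; 30 required. Satisfied.
Quorum: 15% of 300 = 45; 47 present. Satisfied.
Vote: requires two-thirds of those present (47); 2/3 of 47 = 31.33, rounded up to 32, so 32 needed; 40 in favor. Satisfied.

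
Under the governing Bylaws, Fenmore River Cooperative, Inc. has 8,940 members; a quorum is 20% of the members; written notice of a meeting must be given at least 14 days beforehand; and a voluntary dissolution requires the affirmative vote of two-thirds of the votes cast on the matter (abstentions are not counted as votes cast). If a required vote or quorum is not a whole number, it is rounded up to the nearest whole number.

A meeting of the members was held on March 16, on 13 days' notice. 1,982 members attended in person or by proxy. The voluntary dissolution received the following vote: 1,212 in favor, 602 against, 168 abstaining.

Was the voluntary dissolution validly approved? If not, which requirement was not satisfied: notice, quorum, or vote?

Notice: 13 days given; 14 required. Not satisfied.
Quorum: 20% of 8,940 = 1,788; 1,982 present. Satisfied.
Vote: requires two-thirds of the votes cast (1,982 − 168 abstaining = 1,814); 2/3 of 1814 = 1209.33, rounded up to 1210, so 1,210 needed; 1,212 in favor. Satisfied.

Invalid — notice requirement not satisfied.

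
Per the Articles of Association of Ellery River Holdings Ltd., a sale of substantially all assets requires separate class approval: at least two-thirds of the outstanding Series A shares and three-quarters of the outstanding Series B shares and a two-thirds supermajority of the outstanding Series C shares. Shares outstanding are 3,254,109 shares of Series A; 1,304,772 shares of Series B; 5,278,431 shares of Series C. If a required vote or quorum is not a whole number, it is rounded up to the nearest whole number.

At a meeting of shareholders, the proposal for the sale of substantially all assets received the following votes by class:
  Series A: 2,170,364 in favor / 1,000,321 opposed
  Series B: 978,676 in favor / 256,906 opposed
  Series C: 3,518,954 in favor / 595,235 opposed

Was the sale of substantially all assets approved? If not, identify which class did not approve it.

Approved — every class gave the required vote.

Series A: 2/3 of 3254109 = 2169406; 2,169,406 required, 2,170,364 in favor — approved.
Series B: 3/4 of 1304772 = 978579; 978,579 required, 978,676 in favor — approved.
Series C: 2/3 of 5278431 = 3518954; 3,518,954 required, 3,518,954 in favor — approved.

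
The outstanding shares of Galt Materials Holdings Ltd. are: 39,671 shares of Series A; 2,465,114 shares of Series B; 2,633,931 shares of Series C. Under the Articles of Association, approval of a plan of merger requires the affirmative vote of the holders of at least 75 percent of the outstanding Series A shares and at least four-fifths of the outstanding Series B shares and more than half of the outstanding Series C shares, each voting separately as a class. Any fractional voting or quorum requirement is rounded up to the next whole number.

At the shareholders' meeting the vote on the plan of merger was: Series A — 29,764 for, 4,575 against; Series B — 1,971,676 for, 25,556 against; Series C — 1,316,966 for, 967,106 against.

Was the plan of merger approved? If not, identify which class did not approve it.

Not approved — the Series B shares did not give the required vote.

Series A: 3/4 of 39671 = 29753.25, rounded up to 29754; 29,754 required, 29,764 in favor — approved.
Series B: 4/5 of 2465114 = 1972091.20, rounded up to 1972092; 1,972,092 required, 1,971,676 in favor — not approved.
Series C: a majority of 2633931 is 1316966; 1,316,966 required, 1,316,966 in favor — approved.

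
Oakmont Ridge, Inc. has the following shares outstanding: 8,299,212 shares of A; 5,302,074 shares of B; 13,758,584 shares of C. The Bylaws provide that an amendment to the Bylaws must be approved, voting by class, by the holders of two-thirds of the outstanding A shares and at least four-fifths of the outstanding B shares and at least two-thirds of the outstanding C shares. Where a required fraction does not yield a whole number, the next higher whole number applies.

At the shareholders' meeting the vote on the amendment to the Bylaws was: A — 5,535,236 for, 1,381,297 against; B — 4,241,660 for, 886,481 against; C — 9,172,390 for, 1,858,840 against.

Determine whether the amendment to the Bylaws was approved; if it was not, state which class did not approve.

Approved — every class gave the required vote.

A: 2/3 of 8299212 = 5532808; 5,532,808 required, 5,535,236 in favor — approved.
B: 4/5 of 5302074 = 4241659.20, rounded up to 4241660; 4,241,660 required, 4,241,660 in favor — approved.
C: 2/3 of 13758584 = 9172389.33, rounded up to 9172390; 9,172,390 required, 9,172,390 in favor — approved.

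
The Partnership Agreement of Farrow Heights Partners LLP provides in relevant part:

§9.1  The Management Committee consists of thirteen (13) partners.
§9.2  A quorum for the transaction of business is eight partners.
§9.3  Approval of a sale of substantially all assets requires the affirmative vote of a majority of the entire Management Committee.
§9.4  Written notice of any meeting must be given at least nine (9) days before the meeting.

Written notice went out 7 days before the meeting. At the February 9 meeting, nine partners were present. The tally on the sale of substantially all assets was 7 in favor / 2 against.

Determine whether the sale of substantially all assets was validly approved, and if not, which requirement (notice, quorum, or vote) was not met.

Invalid — notice requirement not satisfied.

Notice: 7 days given; 9 required (7 < 9). Not satisfied.
Quorum: 9 present; quorum is 8. Satisfied.
Vote: the sale of substantially all assets requires a majority of the entire Management Committee (13). A majority of 13 is 7, so 7 affirmative votes are needed; 7 voted in favor. Satisfied.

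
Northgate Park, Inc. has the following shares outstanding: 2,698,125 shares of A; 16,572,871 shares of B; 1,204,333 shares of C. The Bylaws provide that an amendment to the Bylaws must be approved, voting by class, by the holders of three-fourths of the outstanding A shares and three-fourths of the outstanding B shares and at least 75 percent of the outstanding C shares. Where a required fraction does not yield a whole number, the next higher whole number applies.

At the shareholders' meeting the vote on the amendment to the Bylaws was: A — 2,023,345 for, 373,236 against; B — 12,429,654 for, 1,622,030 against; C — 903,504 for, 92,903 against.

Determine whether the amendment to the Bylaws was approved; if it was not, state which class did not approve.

Not approved — the A shares did not give the required vote.

A: 3/4 of 2698125 = 2023593.75, rounded up to 2023594; 2,023,594 required, 2,023,345 in favor — not approved.
B: 3/4 of 16572871 = 12429653.25, rounded up to 12429654; 12,429,654 required, 12,429,654 in favor — approved.
C: 3/4 of 1204333 = 903249.75, rounded up to 903250; 903,250 required, 903,504 in favor — approved.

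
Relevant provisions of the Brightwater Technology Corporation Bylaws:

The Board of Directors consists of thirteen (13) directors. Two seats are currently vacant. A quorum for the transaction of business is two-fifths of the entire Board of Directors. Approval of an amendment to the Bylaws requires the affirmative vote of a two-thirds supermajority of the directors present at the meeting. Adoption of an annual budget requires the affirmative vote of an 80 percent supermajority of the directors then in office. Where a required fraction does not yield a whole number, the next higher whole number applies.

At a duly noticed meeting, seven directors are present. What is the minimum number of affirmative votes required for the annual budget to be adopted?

The annual budget requires four-fifths of the directors then in office (11).
4/5 of 11 = 8.80, rounded up to 9.
(Only 7 can vote, so the annual budget cannot pass at this meeting, but the required vote is still 9.)

9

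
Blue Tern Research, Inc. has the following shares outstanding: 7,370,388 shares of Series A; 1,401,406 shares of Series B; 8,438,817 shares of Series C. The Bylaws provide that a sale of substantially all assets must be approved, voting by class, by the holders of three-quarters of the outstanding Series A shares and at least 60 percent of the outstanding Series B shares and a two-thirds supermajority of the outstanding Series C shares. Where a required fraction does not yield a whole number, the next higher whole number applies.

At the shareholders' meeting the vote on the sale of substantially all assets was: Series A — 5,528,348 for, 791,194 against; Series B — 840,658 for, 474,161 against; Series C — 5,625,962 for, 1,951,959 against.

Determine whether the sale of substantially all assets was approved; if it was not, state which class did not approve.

Not approved — the Series B shares did not give the required vote.

Series A: 3/4 of 7370388 = 5527791; 5,527,791 required, 5,528,348 in favor — approved.
Series B: 3/5 of 1401406 = 840843.60, rounded up to 840844; 840,844 required, 840,658 in favor — not approved.
Series C: 2/3 of 8438817 = 5625878; 5,625,878 required, 5,625,962 in favor — approved.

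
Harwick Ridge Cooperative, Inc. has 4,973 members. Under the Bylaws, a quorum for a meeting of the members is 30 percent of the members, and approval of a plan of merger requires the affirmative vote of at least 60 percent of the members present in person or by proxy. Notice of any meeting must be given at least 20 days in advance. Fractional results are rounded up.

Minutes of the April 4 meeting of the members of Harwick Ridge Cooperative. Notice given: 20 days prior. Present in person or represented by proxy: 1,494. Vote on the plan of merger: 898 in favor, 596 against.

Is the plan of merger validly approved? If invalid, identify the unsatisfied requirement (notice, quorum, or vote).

Notice: 20 days given; 20 required. Satisfied.
Quorum: 30% of 4,973 = 1,491.90, rounded up to 1,492; 1,494 present. Satisfied.
Vote: requires three-fifths of those present (1,494); 3/5 of 1494 = 896.40, rounded up to 897, so 897 needed; 898 in favor. Satisfied.

Valid — all requirements satisfied.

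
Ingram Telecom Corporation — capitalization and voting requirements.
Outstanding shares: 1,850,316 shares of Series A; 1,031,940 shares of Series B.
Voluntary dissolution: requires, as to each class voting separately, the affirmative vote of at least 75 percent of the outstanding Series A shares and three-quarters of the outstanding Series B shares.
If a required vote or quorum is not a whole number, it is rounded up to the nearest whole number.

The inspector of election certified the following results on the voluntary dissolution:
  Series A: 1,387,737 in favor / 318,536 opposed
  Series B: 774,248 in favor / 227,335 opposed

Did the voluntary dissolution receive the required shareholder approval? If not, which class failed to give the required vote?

Series A: 3/4 of 1850316 = 1387737; 1,387,737 required, 1,387,737 in favor — approved.
Series B: 3/4 of 1031940 = 773955; 773,955 required, 774,248 in favor — approved.

Approved — every class gave the required vote.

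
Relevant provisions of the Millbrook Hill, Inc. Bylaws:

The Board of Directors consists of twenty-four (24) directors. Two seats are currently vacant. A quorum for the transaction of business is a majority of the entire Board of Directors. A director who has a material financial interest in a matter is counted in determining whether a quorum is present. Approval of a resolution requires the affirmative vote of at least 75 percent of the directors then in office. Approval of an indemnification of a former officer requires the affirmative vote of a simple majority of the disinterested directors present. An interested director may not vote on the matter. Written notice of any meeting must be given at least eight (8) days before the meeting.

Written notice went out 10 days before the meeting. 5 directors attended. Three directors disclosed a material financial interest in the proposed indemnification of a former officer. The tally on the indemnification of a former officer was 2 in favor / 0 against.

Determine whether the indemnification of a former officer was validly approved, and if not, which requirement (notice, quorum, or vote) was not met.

Notice: 10 days given; 8 required (10 ≥ 8). Satisfied.
Quorum: 5 present (interested directors count toward quorum); quorum is 13. Not satisfied.
Vote: the indemnification of a former officer requires a majority of the disinterested directors present (5 − 3 = 2). A majority of 2 is 2, so 2 affirmative votes are needed; 2 voted in favor. Satisfied. (Moot — without a quorum no business can be validly transacted.)

Invalid — quorum requirement not satisfied.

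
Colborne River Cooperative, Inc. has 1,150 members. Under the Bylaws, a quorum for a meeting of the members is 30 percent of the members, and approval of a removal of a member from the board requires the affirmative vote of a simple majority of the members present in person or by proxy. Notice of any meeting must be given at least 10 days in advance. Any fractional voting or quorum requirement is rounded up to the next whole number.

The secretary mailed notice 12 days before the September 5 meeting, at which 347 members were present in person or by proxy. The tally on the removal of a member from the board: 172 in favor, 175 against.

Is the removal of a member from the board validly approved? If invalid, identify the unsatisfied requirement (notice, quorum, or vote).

Notice: 12 days given; 10 required. Satisfied.
Quorum: 30% of 1,150 = 345; 347 present. Satisfied.
Vote: requires a majority of those present (347); a majority of 347 is 174, so 174 needed; 172 in favor. Not satisfied.

Invalid — vote requirement not satisfied.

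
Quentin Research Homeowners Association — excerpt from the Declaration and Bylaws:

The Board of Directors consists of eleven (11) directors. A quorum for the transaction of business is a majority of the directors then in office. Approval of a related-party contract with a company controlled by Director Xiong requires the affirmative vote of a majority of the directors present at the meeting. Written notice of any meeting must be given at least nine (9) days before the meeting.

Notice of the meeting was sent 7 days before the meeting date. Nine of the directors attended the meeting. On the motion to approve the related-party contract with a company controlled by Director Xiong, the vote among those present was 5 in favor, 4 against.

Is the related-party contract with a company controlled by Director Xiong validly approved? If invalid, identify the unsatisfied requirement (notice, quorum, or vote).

Invalid — notice requirement not satisfied.

Notice: 7 days given; 9 required (7 < 9). Not satisfied.
Quorum: 9 present; quorum is 6. Satisfied.
Vote: the related-party contract with a company controlled by Director Xiong requires a majority of the directors present (9). A majority of 9 is 5, so 5 affirmative votes are needed; 5 voted in favor. Satisfied.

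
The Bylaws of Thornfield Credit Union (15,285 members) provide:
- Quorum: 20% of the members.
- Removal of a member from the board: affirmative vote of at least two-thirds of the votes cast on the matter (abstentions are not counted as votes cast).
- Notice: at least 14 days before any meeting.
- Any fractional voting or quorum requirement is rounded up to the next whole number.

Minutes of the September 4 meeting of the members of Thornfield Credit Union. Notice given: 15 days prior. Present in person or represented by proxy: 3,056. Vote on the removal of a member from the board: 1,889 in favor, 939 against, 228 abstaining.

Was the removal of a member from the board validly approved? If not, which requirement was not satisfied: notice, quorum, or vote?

Invalid — quorum requirement not satisfied.

Notice: 15 days given; 14 required. Satisfied.
Quorum: 20% of 15,285 = 3,057; 3,056 present. Not satisfied.
Vote: requires two-thirds of the votes cast (3,056 − 228 abstaining = 2,828); 2/3 of 2828 = 1885.33, rounded up to 1886, so 1,886 needed; 1,889 in favor. Satisfied.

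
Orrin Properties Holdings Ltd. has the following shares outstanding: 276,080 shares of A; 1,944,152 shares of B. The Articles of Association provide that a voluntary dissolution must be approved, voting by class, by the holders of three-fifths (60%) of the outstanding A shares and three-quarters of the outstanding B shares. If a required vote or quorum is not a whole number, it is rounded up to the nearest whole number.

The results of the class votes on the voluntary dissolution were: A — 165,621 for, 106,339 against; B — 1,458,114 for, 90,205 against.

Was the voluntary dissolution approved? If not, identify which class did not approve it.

Not approved — the A shares did not give the required vote.

A: 3/5 of 276080 = 165648; 165,648 required, 165,621 in favor — not approved.
B: 3/4 of 1944152 = 1458114; 1,458,114 required, 1,458,114 in favor — approved.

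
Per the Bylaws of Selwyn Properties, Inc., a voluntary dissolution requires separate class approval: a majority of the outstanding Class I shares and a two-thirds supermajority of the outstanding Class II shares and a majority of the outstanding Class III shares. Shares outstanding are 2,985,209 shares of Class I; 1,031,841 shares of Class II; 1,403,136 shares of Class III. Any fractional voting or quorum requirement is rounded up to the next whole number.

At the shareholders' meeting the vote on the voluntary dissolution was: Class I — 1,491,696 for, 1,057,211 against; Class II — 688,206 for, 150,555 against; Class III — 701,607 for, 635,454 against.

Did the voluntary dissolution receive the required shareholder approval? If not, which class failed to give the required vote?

Class I: a majority of 2985209 is 1492605; 1,492,605 required, 1,491,696 in favor — not approved.
Class II: 2/3 of 1031841 = 687894; 687,894 required, 688,206 in favor — approved.
Class III: a majority of 1403136 is 701569; 701,569 required, 701,607 in favor — approved.

Not approved — the Class I shares did not give the required vote.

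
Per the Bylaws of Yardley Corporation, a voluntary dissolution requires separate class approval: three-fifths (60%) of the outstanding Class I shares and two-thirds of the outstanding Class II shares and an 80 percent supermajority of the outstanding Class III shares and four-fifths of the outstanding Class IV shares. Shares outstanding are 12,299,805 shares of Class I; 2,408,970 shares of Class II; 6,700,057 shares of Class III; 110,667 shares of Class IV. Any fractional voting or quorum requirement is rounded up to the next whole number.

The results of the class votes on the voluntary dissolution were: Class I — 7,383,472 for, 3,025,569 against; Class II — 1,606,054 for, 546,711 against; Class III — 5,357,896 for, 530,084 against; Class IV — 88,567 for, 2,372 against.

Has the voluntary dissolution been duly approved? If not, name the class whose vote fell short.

Class I: 3/5 of 12299805 = 7379883; 7,379,883 required, 7,383,472 in favor — approved.
Class II: 2/3 of 2408970 = 1605980; 1,605,980 required, 1,606,054 in favor — approved.
Class III: 4/5 of 6700057 = 5360045.60, rounded up to 5360046; 5,360,046 required, 5,357,896 in favor — not approved.
Class IV: 4/5 of 110667 = 88533.60, rounded up to 88534; 88,534 required, 88,567 in favor — approved.

Not approved — the Class III shares did not give the required vote.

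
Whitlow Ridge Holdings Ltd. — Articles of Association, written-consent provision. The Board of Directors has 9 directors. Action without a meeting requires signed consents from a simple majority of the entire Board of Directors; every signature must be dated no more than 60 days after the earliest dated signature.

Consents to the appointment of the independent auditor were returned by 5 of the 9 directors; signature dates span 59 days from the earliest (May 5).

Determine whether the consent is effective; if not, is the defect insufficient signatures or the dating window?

Signatures required: a simple majority of 9 — a majority of 9 is 5, so 5 needed; 5 signed. Sufficient.
Dating window: the latest signature is 59 days after the earliest; the limit is 60 days. Within the window.

Effective — both the signature and dating-window requirements are satisfied.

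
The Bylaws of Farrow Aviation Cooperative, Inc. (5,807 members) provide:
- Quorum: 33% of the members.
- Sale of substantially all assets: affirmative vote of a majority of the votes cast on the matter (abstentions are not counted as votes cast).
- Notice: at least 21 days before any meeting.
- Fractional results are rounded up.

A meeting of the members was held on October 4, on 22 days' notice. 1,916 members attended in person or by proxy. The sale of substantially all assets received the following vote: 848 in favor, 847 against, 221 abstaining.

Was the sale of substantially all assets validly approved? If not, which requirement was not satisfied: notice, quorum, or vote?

Invalid — quorum requirement not satisfied.

Notice: 22 days given; 21 required. Satisfied.
Quorum: 33% of 5,807 = 1,916.31, rounded up to 1,917; 1,916 present. Not satisfied.
Vote: requires a majority of the votes cast (1,916 − 221 abstaining = 1,695); a majority of 1695 is 848, so 848 needed; 848 in favor. Satisfied.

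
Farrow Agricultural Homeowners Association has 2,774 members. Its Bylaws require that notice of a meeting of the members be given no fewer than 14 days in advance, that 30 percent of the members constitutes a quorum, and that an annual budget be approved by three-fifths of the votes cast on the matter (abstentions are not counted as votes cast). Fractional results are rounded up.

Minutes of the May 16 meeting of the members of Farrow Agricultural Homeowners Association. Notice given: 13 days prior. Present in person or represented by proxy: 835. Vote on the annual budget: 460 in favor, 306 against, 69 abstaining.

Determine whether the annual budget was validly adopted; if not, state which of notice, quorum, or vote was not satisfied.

Invalid — notice requirement not satisfied.

Notice: 13 days given; 14 required. Not satisfied.
Quorum: 30% of 2,774 = 832.20, rounded up to 833; 835 present. Satisfied.
Vote: requires three-fifths of the votes cast (835 − 69 abstaining = 766); 3/5 of 766 = 459.60, rounded up to 460, so 460 needed; 460 in favor. Satisfied.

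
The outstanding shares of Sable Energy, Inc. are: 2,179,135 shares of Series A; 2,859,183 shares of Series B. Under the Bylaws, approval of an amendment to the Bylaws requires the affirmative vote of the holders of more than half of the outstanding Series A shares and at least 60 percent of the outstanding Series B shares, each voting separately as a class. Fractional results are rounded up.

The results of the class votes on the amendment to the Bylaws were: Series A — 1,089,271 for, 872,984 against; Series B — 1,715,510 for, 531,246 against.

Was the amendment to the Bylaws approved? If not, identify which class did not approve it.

Series A: a majority of 2179135 is 1089568; 1,089,568 required, 1,089,271 in favor — not approved.
Series B: 3/5 of 2859183 = 1715509.80, rounded up to 1715510; 1,715,510 required, 1,715,510 in favor — approved.

Not approved — the Series A shares did not give the required vote.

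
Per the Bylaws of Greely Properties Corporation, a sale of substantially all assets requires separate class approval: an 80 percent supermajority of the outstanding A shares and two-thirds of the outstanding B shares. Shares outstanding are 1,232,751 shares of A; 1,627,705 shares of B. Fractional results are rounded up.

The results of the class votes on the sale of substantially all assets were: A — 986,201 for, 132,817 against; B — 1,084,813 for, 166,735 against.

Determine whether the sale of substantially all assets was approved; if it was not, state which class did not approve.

A: 4/5 of 1232751 = 986200.80, rounded up to 986201; 986,201 required, 986,201 in favor — approved.
B: 2/3 of 1627705 = 1085136.67, rounded up to 1085137; 1,085,137 required, 1,084,813 in favor — not approved.

Not approved — the B shares did not give the required vote.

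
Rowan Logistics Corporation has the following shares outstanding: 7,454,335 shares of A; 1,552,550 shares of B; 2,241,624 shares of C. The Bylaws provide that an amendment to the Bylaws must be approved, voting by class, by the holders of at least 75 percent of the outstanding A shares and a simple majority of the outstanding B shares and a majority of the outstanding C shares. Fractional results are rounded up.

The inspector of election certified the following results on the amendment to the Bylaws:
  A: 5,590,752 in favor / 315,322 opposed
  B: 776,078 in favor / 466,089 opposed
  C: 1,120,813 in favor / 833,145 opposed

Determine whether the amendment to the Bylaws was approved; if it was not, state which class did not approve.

A: 3/4 of 7454335 = 5590751.25, rounded up to 5590752; 5,590,752 required, 5,590,752 in favor — approved.
B: a majority of 1552550 is 776276; 776,276 required, 776,078 in favor — not approved.
C: a majority of 2241624 is 1120813; 1,120,813 required, 1,120,813 in favor — approved.

Not approved — the B shares did not give the required vote.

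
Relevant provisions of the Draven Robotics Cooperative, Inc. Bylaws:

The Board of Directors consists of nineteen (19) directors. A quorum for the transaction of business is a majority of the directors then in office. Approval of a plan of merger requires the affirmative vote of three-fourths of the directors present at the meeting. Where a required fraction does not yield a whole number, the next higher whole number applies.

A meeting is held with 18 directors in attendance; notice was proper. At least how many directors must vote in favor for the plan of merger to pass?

The plan of merger requires three-fourths of the directors present (18).
3/4 of 18 = 13.50, rounded up to 14.

14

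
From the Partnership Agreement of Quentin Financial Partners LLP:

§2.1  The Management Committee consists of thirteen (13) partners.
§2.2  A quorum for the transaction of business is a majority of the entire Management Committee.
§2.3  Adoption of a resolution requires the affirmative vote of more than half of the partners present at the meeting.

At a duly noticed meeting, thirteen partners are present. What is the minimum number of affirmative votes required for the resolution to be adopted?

The resolution requires a majority of the partners present (13).
A majority of 13 is 7.

7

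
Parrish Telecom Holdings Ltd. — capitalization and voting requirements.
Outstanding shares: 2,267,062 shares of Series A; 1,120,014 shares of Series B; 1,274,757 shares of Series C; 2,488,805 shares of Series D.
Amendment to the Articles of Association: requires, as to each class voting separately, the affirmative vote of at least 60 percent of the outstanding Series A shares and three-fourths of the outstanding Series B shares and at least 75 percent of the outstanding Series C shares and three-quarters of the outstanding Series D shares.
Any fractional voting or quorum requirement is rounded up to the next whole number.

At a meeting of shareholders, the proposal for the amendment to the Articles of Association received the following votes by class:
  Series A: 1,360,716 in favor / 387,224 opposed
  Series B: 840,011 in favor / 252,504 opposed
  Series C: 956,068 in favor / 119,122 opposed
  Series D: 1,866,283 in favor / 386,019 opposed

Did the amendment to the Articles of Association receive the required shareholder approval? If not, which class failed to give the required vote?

Series A: 3/5 of 2267062 = 1360237.20, rounded up to 1360238; 1,360,238 required, 1,360,716 in favor — approved.
Series B: 3/4 of 1120014 = 840010.50, rounded up to 840011; 840,011 required, 840,011 in favor — approved.
Series C: 3/4 of 1274757 = 956067.75, rounded up to 956068; 956,068 required, 956,068 in favor — approved.
Series D: 3/4 of 2488805 = 1866603.75, rounded up to 1866604; 1,866,604 required, 1,866,283 in favor — not approved.

Not approved — the Series D shares did not give the required vote.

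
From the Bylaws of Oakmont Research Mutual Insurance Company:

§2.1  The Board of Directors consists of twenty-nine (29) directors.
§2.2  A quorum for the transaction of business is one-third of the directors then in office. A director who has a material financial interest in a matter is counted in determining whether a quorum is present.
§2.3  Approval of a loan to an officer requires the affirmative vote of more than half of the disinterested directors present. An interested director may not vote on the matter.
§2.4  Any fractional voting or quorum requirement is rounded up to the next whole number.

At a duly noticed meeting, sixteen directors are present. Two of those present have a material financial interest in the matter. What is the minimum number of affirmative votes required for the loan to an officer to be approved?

8

The loan to an officer requires a majority of the disinterested directors present (16 − 2 = 14).
A majority of 14 is 8.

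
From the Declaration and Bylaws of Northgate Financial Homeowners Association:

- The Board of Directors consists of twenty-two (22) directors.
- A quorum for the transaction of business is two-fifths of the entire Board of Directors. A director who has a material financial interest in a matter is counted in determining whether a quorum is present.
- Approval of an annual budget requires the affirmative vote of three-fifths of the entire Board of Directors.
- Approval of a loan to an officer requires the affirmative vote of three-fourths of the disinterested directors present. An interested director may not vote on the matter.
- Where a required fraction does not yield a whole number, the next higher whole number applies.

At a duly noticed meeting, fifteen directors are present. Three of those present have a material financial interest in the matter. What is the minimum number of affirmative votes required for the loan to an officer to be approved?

The loan to an officer requires three-fourths of the disinterested directors present (15 − 3 = 12).
3/4 of 12 = 9.

9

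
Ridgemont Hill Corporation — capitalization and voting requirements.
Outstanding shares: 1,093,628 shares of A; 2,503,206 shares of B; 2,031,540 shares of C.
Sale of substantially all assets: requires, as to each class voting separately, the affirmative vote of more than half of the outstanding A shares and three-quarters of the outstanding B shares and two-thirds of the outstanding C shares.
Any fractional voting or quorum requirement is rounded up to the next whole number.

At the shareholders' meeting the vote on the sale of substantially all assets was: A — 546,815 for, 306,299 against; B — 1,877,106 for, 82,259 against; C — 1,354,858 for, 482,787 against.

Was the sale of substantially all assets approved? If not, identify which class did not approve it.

Not approved — the B shares did not give the required vote.

A: a majority of 1093628 is 546815; 546,815 required, 546,815 in favor — approved.
B: 3/4 of 2503206 = 1877404.50, rounded up to 1877405; 1,877,405 required, 1,877,106 in favor — not approved.
C: 2/3 of 2031540 = 1354360; 1,354,360 required, 1,354,858 in favor — approved.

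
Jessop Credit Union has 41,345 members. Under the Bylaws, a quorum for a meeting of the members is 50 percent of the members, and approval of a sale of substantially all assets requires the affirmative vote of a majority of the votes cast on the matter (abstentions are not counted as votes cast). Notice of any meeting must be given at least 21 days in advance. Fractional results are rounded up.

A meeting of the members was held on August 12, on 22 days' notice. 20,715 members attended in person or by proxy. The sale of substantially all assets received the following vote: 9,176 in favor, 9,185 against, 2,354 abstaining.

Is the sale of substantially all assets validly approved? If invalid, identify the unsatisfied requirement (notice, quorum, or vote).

Invalid — vote requirement not satisfied.

Notice: 22 days given; 21 required. Satisfied.
Quorum: 50% of 41,345 = 20,672.50, rounded up to 20,673; 20,715 present. Satisfied.
Vote: requires a majority of the votes cast (20,715 − 2,354 abstaining = 18,361); a majority of 18361 is 9181, so 9,181 needed; 9,176 in favor. Not satisfied.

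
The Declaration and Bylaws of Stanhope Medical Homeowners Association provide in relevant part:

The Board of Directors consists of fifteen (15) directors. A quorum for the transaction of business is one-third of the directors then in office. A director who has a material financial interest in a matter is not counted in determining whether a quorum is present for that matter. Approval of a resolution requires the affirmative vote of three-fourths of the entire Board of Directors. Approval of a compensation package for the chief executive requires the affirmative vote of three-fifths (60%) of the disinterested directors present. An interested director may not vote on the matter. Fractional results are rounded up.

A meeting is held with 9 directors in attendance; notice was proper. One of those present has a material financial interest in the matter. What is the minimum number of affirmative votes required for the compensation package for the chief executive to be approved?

5

The compensation package for the chief executive requires three-fifths of the disinterested directors present (9 − 1 = 8).
3/5 of 8 = 4.80, rounded up to 5.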